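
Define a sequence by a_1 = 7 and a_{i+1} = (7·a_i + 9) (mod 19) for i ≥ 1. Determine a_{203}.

Computing terms: a_1 = 7; a_2 = 1; a_3 = 16; a_4 = 7.
Since a_4 = a_1 = 7, the sequence is periodic with period 3.
(203 - 1) mod 3 = 1, so a_{203} = a_2 = 1.

1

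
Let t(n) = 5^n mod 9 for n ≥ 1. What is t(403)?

5

We have t(1) = 5; t(2) = 7; t(3) = 8; t(4) = 4; t(5) = 2; t(6) = 1; t(7) = 5.
Since t(7) = t(1) = 5, the sequence is periodic with period 6.
(403 - 1) mod 6 = 0, so t(403) = t(1) = 5.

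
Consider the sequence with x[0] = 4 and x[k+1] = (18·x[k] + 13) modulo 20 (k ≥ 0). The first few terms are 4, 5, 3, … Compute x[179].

x[0] = 4, x[1] = 5, x[2] = 3, x[3] = 7, x[4] = 19, x[5] = 15, x[6] = 3.
Since x[6] = x[2] = 3, the sequence is eventually periodic: after a pre-period of length 2 it cycles with period 4.
For k ≥ 2, x[k] depends only on (k - 2) mod 4. (179 - 2) mod 4 = 1, so x[179] = x[3] = 7.

7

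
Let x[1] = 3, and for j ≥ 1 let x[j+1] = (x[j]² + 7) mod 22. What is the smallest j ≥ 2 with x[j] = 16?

x[1] = 3; x[2] = 16; x[3] = 21; x[4] = 8; x[5] = 5; x[6] = 10; x[7] = 19; x[8] = 16.
Since x[8] = x[2] = 16, the sequence is eventually periodic: after a pre-period of length 1 it cycles with period 6.
The value 16 first appears (with j ≥ 2) at x[2].

2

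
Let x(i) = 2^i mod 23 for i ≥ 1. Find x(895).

Listing terms: x(1) = 2,  x(2) = 4,  x(3) = 8,  x(4) = 16,  x(5) = 9,  x(6) = 18,  x(7) = 13,  x(8) = 3,  x(9) = 6,  x(10) = 12,  x(11) = 1,  x(12) = 2.
The sequence repeats with period 11.
(895 - 1) mod 11 = 3, so x(895) = x(4) = 16.

16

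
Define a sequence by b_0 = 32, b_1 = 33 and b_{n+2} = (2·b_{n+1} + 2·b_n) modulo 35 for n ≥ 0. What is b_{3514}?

6

We have b_0 = 32,  b_1 = 33,  b_2 = 25,  b_3 = 11,  b_4 = 2,  b_5 = 26,  b_6 = 21,  b_7 = 24,  b_8 = 20,  b_9 = 18,  b_{10} = 6,  b_{11} = 13,  b_{12} = 3,  b_{13} = 32,  b_{14} = 0,  b_{15} = 29,  b_{16} = 23,  b_{17} = 34,  b_{18} = 9,  b_{19} = 16,  b_{20} = 15,  b_{21} = 27,  b_{22} = 14,  b_{23} = 12,  b_{24} = 17,  b_{25} = 23,  b_{26} = 10,  b_{27} = 31,  b_{28} = 12,  b_{29} = 16,  b_{30} = 21,  b_{31} = 4,  b_{32} = 15,  b_{33} = 3,  b_{34} = 1,  b_{35} = 8,  b_{36} = 18,  b_{37} = 17,  b_{38} = 0,  b_{39} = 34,  b_{40} = 33,  b_{41} = 29,  b_{42} = 19,  b_{43} = 26,  b_{44} = 20,  b_{45} = 22,  b_{46} = 14,  b_{47} = 2,  b_{48} = 32,  b_{49} = 33.
The sequence repeats with period 48.
(3514 - 0) mod 48 = 10, so b_{3514} = b_{10} = 6.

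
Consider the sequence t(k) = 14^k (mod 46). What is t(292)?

26

t(0) = 1, t(1) = 14, t(2) = 12, t(3) = 30, t(4) = 6, t(5) = 38, t(6) = 26, t(7) = 42, t(8) = 36, t(9) = 44, t(10) = 18, t(11) = 22, t(12) = 32, t(13) = 34, t(14) = 16, t(15) = 40, t(16) = 8, t(17) = 20, t(18) = 4, t(19) = 10, t(20) = 2, t(21) = 28, t(22) = 24, t(23) = 14.
Since t(23) = t(1) = 14, the sequence is eventually periodic: after a pre-period of length 1 it cycles with period 22.
For k ≥ 1, t(k) depends only on (k - 1) mod 22. (292 - 1) mod 22 = 5, so t(292) = t(6) = 26.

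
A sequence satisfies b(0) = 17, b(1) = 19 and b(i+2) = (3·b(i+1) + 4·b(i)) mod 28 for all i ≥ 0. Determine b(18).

17

Computing terms: b(0) = 17, b(1) = 19, b(2) = 13, b(3) = 3, b(4) = 5, b(5) = 27, b(6) = 17, b(7) = 19.
The sequence repeats with period 6.
(18 - 0) mod 6 = 0, so b(18) = b(0) = 17.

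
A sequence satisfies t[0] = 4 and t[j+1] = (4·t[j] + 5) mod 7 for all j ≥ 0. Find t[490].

0

Listing terms: t[0] = 4; t[1] = 0; t[2] = 5; t[3] = 4.
Since t[3] = t[0] = 4, the sequence is periodic with period 3.
(490 - 0) mod 3 = 1, so t[490] = t[1] = 0.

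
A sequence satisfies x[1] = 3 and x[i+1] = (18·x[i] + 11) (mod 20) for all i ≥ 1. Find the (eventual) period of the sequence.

4

x[1] = 3,  x[2] = 5,  x[3] = 1,  x[4] = 9,  x[5] = 13,  x[6] = 5.
Since x[6] = x[2] = 5, the sequence is eventually periodic: after a pre-period of length 1 it cycles with period 4.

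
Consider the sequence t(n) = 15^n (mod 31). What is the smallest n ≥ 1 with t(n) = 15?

Computing terms: t(0) = 1,  t(1) = 15,  t(2) = 8,  t(3) = 27,  t(4) = 2,  t(5) = 30,  t(6) = 16,  t(7) = 23,  t(8) = 4,  t(9) = 29,  t(10) = 1.
Since t(10) = t(0) = 1, the sequence is periodic with period 10.
The value 15 first appears (with n ≥ 1) at t(1).

1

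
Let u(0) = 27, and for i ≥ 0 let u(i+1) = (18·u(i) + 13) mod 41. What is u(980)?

27

Computing terms: u(0) = 27, u(1) = 7, u(2) = 16, u(3) = 14, u(4) = 19, u(5) = 27.
The sequence repeats with period 5.
(980 - 0) mod 5 = 0, so u(980) = u(0) = 27.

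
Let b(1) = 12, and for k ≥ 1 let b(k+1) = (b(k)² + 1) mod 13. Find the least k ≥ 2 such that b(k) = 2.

Listing terms: b(1) = 12; b(2) = 2; b(3) = 5; b(4) = 0; b(5) = 1; b(6) = 2.
Since b(6) = b(2) = 2, the sequence is eventually periodic: after a pre-period of length 1 it cycles with period 4.
The value 2 first appears (with k ≥ 2) at b(2).

2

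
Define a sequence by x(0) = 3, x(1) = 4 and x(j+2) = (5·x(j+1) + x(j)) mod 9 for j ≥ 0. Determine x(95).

Listing terms: x(0) = 3, x(1) = 4, x(2) = 5, x(3) = 2, x(4) = 6, x(5) = 5, x(6) = 4, x(7) = 7, x(8) = 3, x(9) = 4.
Since (x(8), x(9)) = (x(0), x(1)) = (3, 4) (two consecutive terms determine the rest), the sequence is periodic with period 8.
(95 - 0) mod 8 = 7, so x(95) = x(7) = 7.

7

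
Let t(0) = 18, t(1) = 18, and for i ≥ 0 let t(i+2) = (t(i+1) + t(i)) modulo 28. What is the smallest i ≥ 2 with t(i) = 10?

6

Listing terms: t(0) = 18,  t(1) = 18,  t(2) = 8,  t(3) = 26,  t(4) = 6,  t(5) = 4,  t(6) = 10,  t(7) = 14,  t(8) = 24,  t(9) = 10,  t(10) = 6,  t(11) = 16,  t(12) = 22,  t(13) = 10,  t(14) = 4,  t(15) = 14,  t(16) = 18,  t(17) = 4,  t(18) = 22,  t(19) = 26,  t(20) = 20,  t(21) = 18,  t(22) = 10,  t(23) = 0,  t(24) = 10,  t(25) = 10,  t(26) = 20,  t(27) = 2,  t(28) = 22,  t(29) = 24,  t(30) = 18,  t(31) = 14,  t(32) = 4,  t(33) = 18,  t(34) = 22,  t(35) = 12,  t(36) = 6,  t(37) = 18,  t(38) = 24,  t(39) = 14,  t(40) = 10,  t(41) = 24,  t(42) = 6,  t(43) = 2,  t(44) = 8,  t(45) = 10,  t(46) = 18,  t(47) = 0,  t(48) = 18,  t(49) = 18.
The sequence repeats with period 48.
The value 10 first appears (with i ≥ 2) at t(6).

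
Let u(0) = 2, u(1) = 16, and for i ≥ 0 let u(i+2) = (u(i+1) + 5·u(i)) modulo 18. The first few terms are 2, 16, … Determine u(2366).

8

Computing terms: u(0) = 2; u(1) = 16; u(2) = 8; u(3) = 16; u(4) = 2; u(5) = 10; u(6) = 2; u(7) = 16.
The sequence repeats with period 6.
(2366 - 0) mod 6 = 2, so u(2366) = u(2) = 8.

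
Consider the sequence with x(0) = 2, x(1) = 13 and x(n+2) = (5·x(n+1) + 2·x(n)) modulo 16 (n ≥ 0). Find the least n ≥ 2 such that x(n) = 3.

x(0) = 2, x(1) = 13, x(2) = 5, x(3) = 3, x(4) = 9, x(5) = 3, x(6) = 1, x(7) = 11, x(8) = 9, x(9) = 3.
Since (x(8), x(9)) = (x(4), x(5)) = (9, 3) (two consecutive terms determine the rest), the sequence is eventually periodic: after a pre-period of length 4 it cycles with period 4.
The value 3 first appears (with n ≥ 2) at x(3).

3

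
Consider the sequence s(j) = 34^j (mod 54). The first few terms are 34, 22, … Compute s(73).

34

Listing terms: s(1) = 34, s(2) = 22, s(3) = 46, s(4) = 52, s(5) = 40, s(6) = 10, s(7) = 16, s(8) = 4, s(9) = 28, s(10) = 34.
The sequence repeats with period 9.
So s(73) = s(1 + ((73-1) mod 9)) = s(1) = 34.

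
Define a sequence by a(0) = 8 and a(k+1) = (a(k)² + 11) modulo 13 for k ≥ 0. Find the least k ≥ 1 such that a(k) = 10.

a(0) = 8; a(1) = 10; a(2) = 7; a(3) = 8.
Since a(3) = a(0) = 8, the sequence is periodic with period 3.
The value 10 first appears (with k ≥ 1) at a(1).

1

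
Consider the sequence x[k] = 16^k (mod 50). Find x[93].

x[0] = 1, x[1] = 16, x[2] = 6, x[3] = 46, x[4] = 36, x[5] = 26, x[6] = 16.
Since x[6] = x[1] = 16, the sequence is eventually periodic: after a pre-period of length 1 it cycles with period 5.
For k ≥ 1, x[k] depends only on (k - 1) mod 5. (93 - 1) mod 5 = 2, so x[93] = x[3] = 46.

46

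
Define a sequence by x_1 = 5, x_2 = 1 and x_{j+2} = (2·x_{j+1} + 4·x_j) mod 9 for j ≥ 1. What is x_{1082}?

We have x_1 = 5, x_2 = 1, x_3 = 4, x_4 = 3, x_5 = 4, x_6 = 2, x_7 = 2, x_8 = 3, x_9 = 5, x_{10} = 4, x_{11} = 1, x_{12} = 0, x_{13} = 4, x_{14} = 8, x_{15} = 5, x_{16} = 6, x_{17} = 5, x_{18} = 7, x_{19} = 7, x_{20} = 6, x_{21} = 4, x_{22} = 5, x_{23} = 8, x_{24} = 0, x_{25} = 5, x_{26} = 1.
Since (x_{25}, x_{26}) = (x_1, x_2) = (5, 1) (two consecutive terms determine the rest), the sequence is periodic with period 24.
(1082 - 1) mod 24 = 1, so x_{1082} = x_2 = 1.

1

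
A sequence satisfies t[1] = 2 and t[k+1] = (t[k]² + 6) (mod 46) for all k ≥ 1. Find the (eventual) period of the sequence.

t[1] = 2; t[2] = 10; t[3] = 14; t[4] = 18; t[5] = 8; t[6] = 24; t[7] = 30; t[8] = 32; t[9] = 18.
Since t[9] = t[4] = 18, the sequence is eventually periodic: after a pre-period of length 3 it cycles with period 5.

5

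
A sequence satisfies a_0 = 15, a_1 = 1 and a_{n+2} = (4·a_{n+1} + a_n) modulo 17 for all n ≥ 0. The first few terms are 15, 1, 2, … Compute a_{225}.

8

a_0 = 15,  a_1 = 1,  a_2 = 2,  a_3 = 9,  a_4 = 4,  a_5 = 8,  a_6 = 2,  a_7 = 16,  a_8 = 15,  a_9 = 8,  a_{10} = 13,  a_{11} = 9,  a_{12} = 15,  a_{13} = 1.
Since (a_{12}, a_{13}) = (a_0, a_1) = (15, 1) (two consecutive terms determine the rest), the sequence is periodic with period 12.
(225 - 0) mod 12 = 9, so a_{225} = a_9 = 8.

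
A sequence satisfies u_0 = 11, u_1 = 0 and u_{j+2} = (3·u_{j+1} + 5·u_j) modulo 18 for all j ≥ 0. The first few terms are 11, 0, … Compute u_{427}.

Computing terms: u_0 = 11,  u_1 = 0,  u_2 = 1,  u_3 = 3,  u_4 = 14,  u_5 = 3,  u_6 = 7,  u_7 = 0,  u_8 = 17,  u_9 = 15,  u_{10} = 4,  u_{11} = 15,  u_{12} = 11,  u_{13} = 0.
The sequence repeats with period 12.
So u_{427} = u_{0 + ((427-0) mod 12)} = u_7 = 0.

0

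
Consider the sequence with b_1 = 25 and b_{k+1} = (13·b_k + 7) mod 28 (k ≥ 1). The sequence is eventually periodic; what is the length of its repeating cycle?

4

We have b_1 = 25, b_2 = 24, b_3 = 11, b_4 = 10, b_5 = 25.
Since b_5 = b_1 = 25, the sequence is periodic with period 4.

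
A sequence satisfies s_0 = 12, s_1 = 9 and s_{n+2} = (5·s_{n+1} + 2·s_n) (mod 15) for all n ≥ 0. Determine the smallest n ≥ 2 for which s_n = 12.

Listing terms: s_0 = 12; s_1 = 9; s_2 = 9; s_3 = 3; s_4 = 3; s_5 = 6; s_6 = 6; s_7 = 12; s_8 = 12; s_9 = 9.
The sequence repeats with period 8.
The value 12 first appears (with n ≥ 2) at s_7.

7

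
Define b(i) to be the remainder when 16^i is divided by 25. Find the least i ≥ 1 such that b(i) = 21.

3

We have b(0) = 1; b(1) = 16; b(2) = 6; b(3) = 21; b(4) = 11; b(5) = 1.
The sequence repeats with period 5.
The value 21 first appears (with i ≥ 1) at b(3).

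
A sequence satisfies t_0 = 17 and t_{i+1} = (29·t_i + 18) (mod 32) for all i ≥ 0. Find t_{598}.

29

t_0 = 17, t_1 = 31, t_2 = 21, t_3 = 19, t_4 = 25, t_5 = 7, t_6 = 29, t_7 = 27, t_8 = 1, t_9 = 15, t_{10} = 5, t_{11} = 3, t_{12} = 9, t_{13} = 23, t_{14} = 13, t_{15} = 11, t_{16} = 17.
The sequence repeats with period 16.
So t_{598} = t_{0 + ((598-0) mod 16)} = t_6 = 29.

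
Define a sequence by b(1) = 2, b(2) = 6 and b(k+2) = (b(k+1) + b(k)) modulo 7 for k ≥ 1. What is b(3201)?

2

We have b(1) = 2,  b(2) = 6,  b(3) = 1,  b(4) = 0,  b(5) = 1,  b(6) = 1,  b(7) = 2,  b(8) = 3,  b(9) = 5,  b(10) = 1,  b(11) = 6,  b(12) = 0,  b(13) = 6,  b(14) = 6,  b(15) = 5,  b(16) = 4,  b(17) = 2,  b(18) = 6.
The sequence repeats with period 16.
So b(3201) = b(1 + ((3201-1) mod 16)) = b(1) = 2.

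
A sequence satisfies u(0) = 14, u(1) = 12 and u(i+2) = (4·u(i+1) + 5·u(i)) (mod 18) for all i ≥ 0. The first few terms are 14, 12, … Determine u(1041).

u(0) = 14, u(1) = 12, u(2) = 10, u(3) = 10, u(4) = 0, u(5) = 14, u(6) = 2, u(7) = 6, u(8) = 16, u(9) = 4, u(10) = 6, u(11) = 8, u(12) = 8, u(13) = 0, u(14) = 4, u(15) = 16, u(16) = 12, u(17) = 2, u(18) = 14, u(19) = 12.
Since (u(18), u(19)) = (u(0), u(1)) = (14, 12) (two consecutive terms determine the rest), the sequence is periodic with period 18.
So u(1041) = u(0 + ((1041-0) mod 18)) = u(15) = 16.

16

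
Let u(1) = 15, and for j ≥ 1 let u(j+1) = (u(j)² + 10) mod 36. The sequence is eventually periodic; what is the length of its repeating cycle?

3

Computing terms: u(1) = 15,  u(2) = 19,  u(3) = 11,  u(4) = 23,  u(5) = 35,  u(6) = 11.
Since u(6) = u(3) = 11, the sequence is eventually periodic: after a pre-period of length 2 it cycles with period 3.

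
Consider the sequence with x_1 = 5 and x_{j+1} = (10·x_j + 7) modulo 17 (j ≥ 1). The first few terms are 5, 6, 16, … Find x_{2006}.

15

Listing terms: x_1 = 5, x_2 = 6, x_3 = 16, x_4 = 14, x_5 = 11, x_6 = 15, x_7 = 4, x_8 = 13, x_9 = 1, x_{10} = 0, x_{11} = 7, x_{12} = 9, x_{13} = 12, x_{14} = 8, x_{15} = 2, x_{16} = 10, x_{17} = 5.
Since x_{17} = x_1 = 5, the sequence is periodic with period 16.
So x_{2006} = x_{1 + ((2006-1) mod 16)} = x_6 = 15.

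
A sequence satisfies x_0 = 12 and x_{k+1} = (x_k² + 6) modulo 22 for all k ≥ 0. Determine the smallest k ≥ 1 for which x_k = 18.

We have x_0 = 12; x_1 = 18; x_2 = 0; x_3 = 6; x_4 = 20; x_5 = 10; x_6 = 18.
Since x_6 = x_1 = 18, the sequence is eventually periodic: after a pre-period of length 1 it cycles with period 5.
The value 18 first appears (with k ≥ 1) at x_1.

1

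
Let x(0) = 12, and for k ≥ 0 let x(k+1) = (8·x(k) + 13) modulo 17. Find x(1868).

11

Computing terms: x(0) = 12; x(1) = 7; x(2) = 1; x(3) = 4; x(4) = 11; x(5) = 16; x(6) = 5; x(7) = 2; x(8) = 12.
The sequence repeats with period 8.
So x(1868) = x(0 + ((1868-0) mod 8)) = x(4) = 11.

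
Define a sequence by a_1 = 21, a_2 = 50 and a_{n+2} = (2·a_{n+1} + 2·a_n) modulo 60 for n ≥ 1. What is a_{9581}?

Computing terms: a_1 = 21,  a_2 = 50,  a_3 = 22,  a_4 = 24,  a_5 = 32,  a_6 = 52,  a_7 = 48,  a_8 = 20,  a_9 = 16,  a_{10} = 12,  a_{11} = 56,  a_{12} = 16,  a_{13} = 24,  a_{14} = 20,  a_{15} = 28,  a_{16} = 36,  a_{17} = 8,  a_{18} = 28,  a_{19} = 12,  a_{20} = 20,  a_{21} = 4,  a_{22} = 48,  a_{23} = 44,  a_{24} = 4,  a_{25} = 36,  a_{26} = 20,  a_{27} = 52,  a_{28} = 24,  a_{29} = 32.
Since (a_{28}, a_{29}) = (a_4, a_5) = (24, 32) (two consecutive terms determine the rest), the sequence is eventually periodic: after a pre-period of length 3 it cycles with period 24.
For n ≥ 4, a_n depends only on (n - 4) mod 24. (9581 - 4) mod 24 = 1, so a_{9581} = a_5 = 32.

32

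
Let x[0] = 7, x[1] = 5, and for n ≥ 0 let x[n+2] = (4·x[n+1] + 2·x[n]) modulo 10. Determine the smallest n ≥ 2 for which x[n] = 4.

Listing terms: x[0] = 7, x[1] = 5, x[2] = 4, x[3] = 6, x[4] = 2, x[5] = 0, x[6] = 4, x[7] = 6.
Since (x[6], x[7]) = (x[2], x[3]) = (4, 6) (two consecutive terms determine the rest), the sequence is eventually periodic: after a pre-period of length 2 it cycles with period 4.
The value 4 first appears (with n ≥ 2) at x[2].

2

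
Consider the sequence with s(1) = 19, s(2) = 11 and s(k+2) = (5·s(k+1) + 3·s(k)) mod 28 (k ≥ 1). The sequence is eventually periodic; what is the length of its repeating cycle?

Computing terms: s(1) = 19, s(2) = 11, s(3) = 0, s(4) = 5, s(5) = 25, s(6) = 0, s(7) = 19, s(8) = 11.
The sequence repeats with period 6.

6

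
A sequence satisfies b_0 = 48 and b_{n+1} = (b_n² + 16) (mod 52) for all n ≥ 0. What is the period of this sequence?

Computing terms: b_0 = 48, b_1 = 32, b_2 = 0, b_3 = 16, b_4 = 12, b_5 = 4, b_6 = 32.
Since b_6 = b_1 = 32, the sequence is eventually periodic: after a pre-period of length 1 it cycles with period 5.

5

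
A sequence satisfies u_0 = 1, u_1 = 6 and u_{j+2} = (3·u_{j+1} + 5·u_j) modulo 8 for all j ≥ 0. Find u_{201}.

u_0 = 1, u_1 = 6, u_2 = 7, u_3 = 3, u_4 = 4, u_5 = 3, u_6 = 5, u_7 = 6, u_8 = 3, u_9 = 7, u_{10} = 4, u_{11} = 7, u_{12} = 1, u_{13} = 6.
Since (u_{12}, u_{13}) = (u_0, u_1) = (1, 6) (two consecutive terms determine the rest), the sequence is periodic with period 12.
(201 - 0) mod 12 = 9, so u_{201} = u_9 = 7.

7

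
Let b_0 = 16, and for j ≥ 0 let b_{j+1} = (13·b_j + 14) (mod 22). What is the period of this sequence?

10

We have b_0 = 16, b_1 = 2, b_2 = 18, b_3 = 6, b_4 = 4, b_5 = 0, b_6 = 14, b_7 = 20, b_8 = 10, b_9 = 12, b_{10} = 16.
Since b_{10} = b_0 = 16, the sequence is periodic with period 10.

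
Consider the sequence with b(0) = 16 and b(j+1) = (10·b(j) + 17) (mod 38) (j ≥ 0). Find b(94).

21

Listing terms: b(0) = 16, b(1) = 25, b(2) = 1, b(3) = 27, b(4) = 21, b(5) = 37, b(6) = 7, b(7) = 11, b(8) = 13, b(9) = 33, b(10) = 5, b(11) = 29, b(12) = 3, b(13) = 9, b(14) = 31, b(15) = 23, b(16) = 19, b(17) = 17, b(18) = 35, b(19) = 25.
Since b(19) = b(1) = 25, the sequence is eventually periodic: after a pre-period of length 1 it cycles with period 18.
For j ≥ 1, b(j) depends only on (j - 1) mod 18. (94 - 1) mod 18 = 3, so b(94) = b(4) = 21.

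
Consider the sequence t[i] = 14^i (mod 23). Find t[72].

3

Listing terms: t[0] = 1,  t[1] = 14,  t[2] = 12,  t[3] = 7,  t[4] = 6,  t[5] = 15,  t[6] = 3,  t[7] = 19,  t[8] = 13,  t[9] = 21,  t[10] = 18,  t[11] = 22,  t[12] = 9,  t[13] = 11,  t[14] = 16,  t[15] = 17,  t[16] = 8,  t[17] = 20,  t[18] = 4,  t[19] = 10,  t[20] = 2,  t[21] = 5,  t[22] = 1.
Since t[22] = t[0] = 1, the sequence is periodic with period 22.
So t[72] = t[0 + ((72-0) mod 22)] = t[6] = 3.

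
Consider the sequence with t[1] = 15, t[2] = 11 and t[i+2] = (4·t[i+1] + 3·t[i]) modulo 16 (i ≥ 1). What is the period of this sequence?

We have t[1] = 15; t[2] = 11; t[3] = 9; t[4] = 5; t[5] = 15; t[6] = 11.
Since (t[5], t[6]) = (t[1], t[2]) = (15, 11) (two consecutive terms determine the rest), the sequence is periodic with period 4.

4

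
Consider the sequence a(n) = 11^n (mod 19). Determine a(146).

Listing terms: a(0) = 1; a(1) = 11; a(2) = 7; a(3) = 1.
Since a(3) = a(0) = 1, the sequence is periodic with period 3.
So a(146) = a(0 + ((146-0) mod 3)) = a(2) = 7.

7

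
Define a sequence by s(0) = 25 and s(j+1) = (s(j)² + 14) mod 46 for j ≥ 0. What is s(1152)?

We have s(0) = 25, s(1) = 41, s(2) = 39, s(3) = 17, s(4) = 27, s(5) = 7, s(6) = 17.
Since s(6) = s(3) = 17, the sequence is eventually periodic: after a pre-period of length 3 it cycles with period 3.
For j ≥ 3, s(j) depends only on (j - 3) mod 3. (1152 - 3) mod 3 = 0, so s(1152) = s(3) = 17.

17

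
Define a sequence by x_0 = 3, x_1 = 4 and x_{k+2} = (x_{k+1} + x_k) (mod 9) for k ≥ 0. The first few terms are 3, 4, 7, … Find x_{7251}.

x_0 = 3, x_1 = 4, x_2 = 7, x_3 = 2, x_4 = 0, x_5 = 2, x_6 = 2, x_7 = 4, x_8 = 6, x_9 = 1, x_{10} = 7, x_{11} = 8, x_{12} = 6, x_{13} = 5, x_{14} = 2, x_{15} = 7, x_{16} = 0, x_{17} = 7, x_{18} = 7, x_{19} = 5, x_{20} = 3, x_{21} = 8, x_{22} = 2, x_{23} = 1, x_{24} = 3, x_{25} = 4.
Since (x_{24}, x_{25}) = (x_0, x_1) = (3, 4) (two consecutive terms determine the rest), the sequence is periodic with period 24.
So x_{7251} = x_{0 + ((7251-0) mod 24)} = x_3 = 2.

2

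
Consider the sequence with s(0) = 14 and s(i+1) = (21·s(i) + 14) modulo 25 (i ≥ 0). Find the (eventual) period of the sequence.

Computing terms: s(0) = 14; s(1) = 8; s(2) = 7; s(3) = 11; s(4) = 20; s(5) = 9; s(6) = 3; s(7) = 2; s(8) = 6; s(9) = 15; s(10) = 4; s(11) = 23; s(12) = 22; s(13) = 1; s(14) = 10; s(15) = 24; s(16) = 18; s(17) = 17; s(18) = 21; s(19) = 5; s(20) = 19; s(21) = 13; s(22) = 12; s(23) = 16; s(24) = 0; s(25) = 14.
The sequence repeats with period 25.

25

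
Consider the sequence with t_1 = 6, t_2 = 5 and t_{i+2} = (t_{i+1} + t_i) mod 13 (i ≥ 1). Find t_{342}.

4

Computing terms: t_1 = 6, t_2 = 5, t_3 = 11, t_4 = 3, t_5 = 1, t_6 = 4, t_7 = 5, t_8 = 9, t_9 = 1, t_{10} = 10, t_{11} = 11, t_{12} = 8, t_{13} = 6, t_{14} = 1, t_{15} = 7, t_{16} = 8, t_{17} = 2, t_{18} = 10, t_{19} = 12, t_{20} = 9, t_{21} = 8, t_{22} = 4, t_{23} = 12, t_{24} = 3, t_{25} = 2, t_{26} = 5, t_{27} = 7, t_{28} = 12, t_{29} = 6, t_{30} = 5.
Since (t_{29}, t_{30}) = (t_1, t_2) = (6, 5) (two consecutive terms determine the rest), the sequence is periodic with period 28.
(342 - 1) mod 28 = 5, so t_{342} = t_6 = 4.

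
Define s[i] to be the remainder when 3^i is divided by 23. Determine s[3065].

We have s[0] = 1; s[1] = 3; s[2] = 9; s[3] = 4; s[4] = 12; s[5] = 13; s[6] = 16; s[7] = 2; s[8] = 6; s[9] = 18; s[10] = 8; s[11] = 1.
Since s[11] = s[0] = 1, the sequence is periodic with period 11.
So s[3065] = s[0 + ((3065-0) mod 11)] = s[7] = 2.

2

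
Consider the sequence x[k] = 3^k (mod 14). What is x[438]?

1

x[0] = 1; x[1] = 3; x[2] = 9; x[3] = 13; x[4] = 11; x[5] = 5; x[6] = 1.
Since x[6] = x[0] = 1, the sequence is periodic with period 6.
So x[438] = x[0 + ((438-0) mod 6)] = x[0] = 1.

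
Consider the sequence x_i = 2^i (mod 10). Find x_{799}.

8

Listing terms: x_0 = 1,  x_1 = 2,  x_2 = 4,  x_3 = 8,  x_4 = 6,  x_5 = 2.
Since x_5 = x_1 = 2, the sequence is eventually periodic: after a pre-period of length 1 it cycles with period 4.
For i ≥ 1, x_i depends only on (i - 1) mod 4. (799 - 1) mod 4 = 2, so x_{799} = x_3 = 8.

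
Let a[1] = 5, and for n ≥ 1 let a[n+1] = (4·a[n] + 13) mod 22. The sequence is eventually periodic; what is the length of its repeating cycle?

Listing terms: a[1] = 5,  a[2] = 11,  a[3] = 13,  a[4] = 21,  a[5] = 9,  a[6] = 5.
The sequence repeats with period 5.

5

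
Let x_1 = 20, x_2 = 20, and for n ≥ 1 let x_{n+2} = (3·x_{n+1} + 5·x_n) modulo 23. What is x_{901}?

18

Listing terms: x_1 = 20; x_2 = 20; x_3 = 22; x_4 = 5; x_5 = 10; x_6 = 9; x_7 = 8; x_8 = 0; x_9 = 17; x_{10} = 5; x_{11} = 8; x_{12} = 3; x_{13} = 3; x_{14} = 1; x_{15} = 18; x_{16} = 13; x_{17} = 14; x_{18} = 15; x_{19} = 0; x_{20} = 6; x_{21} = 18; x_{22} = 15; x_{23} = 20; x_{24} = 20.
Since (x_{23}, x_{24}) = (x_1, x_2) = (20, 20) (two consecutive terms determine the rest), the sequence is periodic with period 22.
So x_{901} = x_{1 + ((901-1) mod 22)} = x_{21} = 18.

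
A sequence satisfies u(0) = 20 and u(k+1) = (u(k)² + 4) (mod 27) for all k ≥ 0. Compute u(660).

We have u(0) = 20; u(1) = 26; u(2) = 5; u(3) = 2; u(4) = 8; u(5) = 14; u(6) = 11; u(7) = 17; u(8) = 23; u(9) = 20.
The sequence repeats with period 9.
So u(660) = u(0 + ((660-0) mod 9)) = u(3) = 2.

2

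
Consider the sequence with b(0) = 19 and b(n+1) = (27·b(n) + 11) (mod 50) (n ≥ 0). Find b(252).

19

Computing terms: b(0) = 19, b(1) = 24, b(2) = 9, b(3) = 4, b(4) = 19.
The sequence repeats with period 4.
(252 - 0) mod 4 = 0, so b(252) = b(0) = 19.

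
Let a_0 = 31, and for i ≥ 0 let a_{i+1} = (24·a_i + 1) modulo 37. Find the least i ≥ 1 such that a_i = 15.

Computing terms: a_0 = 31,  a_1 = 5,  a_2 = 10,  a_3 = 19,  a_4 = 13,  a_5 = 17,  a_6 = 2,  a_7 = 12,  a_8 = 30,  a_9 = 18,  a_{10} = 26,  a_{11} = 33,  a_{12} = 16,  a_{13} = 15,  a_{14} = 28,  a_{15} = 7,  a_{16} = 21,  a_{17} = 24,  a_{18} = 22,  a_{19} = 11,  a_{20} = 6,  a_{21} = 34,  a_{22} = 3,  a_{23} = 36,  a_{24} = 14,  a_{25} = 4,  a_{26} = 23,  a_{27} = 35,  a_{28} = 27,  a_{29} = 20,  a_{30} = 0,  a_{31} = 1,  a_{32} = 25,  a_{33} = 9,  a_{34} = 32,  a_{35} = 29,  a_{36} = 31.
Since a_{36} = a_0 = 31, the sequence is periodic with period 36.
The value 15 first appears (with i ≥ 1) at a_{13}.

13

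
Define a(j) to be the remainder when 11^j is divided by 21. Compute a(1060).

4

a(0) = 1, a(1) = 11, a(2) = 16, a(3) = 8, a(4) = 4, a(5) = 2, a(6) = 1.
The sequence repeats with period 6.
(1060 - 0) mod 6 = 4, so a(1060) = a(4) = 4.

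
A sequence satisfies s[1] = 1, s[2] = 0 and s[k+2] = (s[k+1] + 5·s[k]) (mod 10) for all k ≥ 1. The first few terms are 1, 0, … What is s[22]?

Computing terms: s[1] = 1; s[2] = 0; s[3] = 5; s[4] = 5; s[5] = 0; s[6] = 5.
Since (s[5], s[6]) = (s[2], s[3]) = (0, 5) (two consecutive terms determine the rest), the sequence is eventually periodic: after a pre-period of length 1 it cycles with period 3.
For k ≥ 2, s[k] depends only on (k - 2) mod 3. (22 - 2) mod 3 = 2, so s[22] = s[4] = 5.

5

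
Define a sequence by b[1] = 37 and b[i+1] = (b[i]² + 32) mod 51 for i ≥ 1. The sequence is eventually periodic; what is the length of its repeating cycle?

6

We have b[1] = 37, b[2] = 24, b[3] = 47, b[4] = 48, b[5] = 41, b[6] = 30, b[7] = 14, b[8] = 24.
Since b[8] = b[2] = 24, the sequence is eventually periodic: after a pre-period of length 1 it cycles with period 6.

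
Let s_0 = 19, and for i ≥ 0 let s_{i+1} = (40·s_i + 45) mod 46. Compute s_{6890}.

s_0 = 19; s_1 = 23; s_2 = 45; s_3 = 5; s_4 = 15; s_5 = 1; s_6 = 39; s_7 = 41; s_8 = 29; s_9 = 9; s_{10} = 37; s_{11} = 7; s_{12} = 3; s_{13} = 27; s_{14} = 21; s_{15} = 11; s_{16} = 25; s_{17} = 33; s_{18} = 31; s_{19} = 43; s_{20} = 17; s_{21} = 35; s_{22} = 19.
Since s_{22} = s_0 = 19, the sequence is periodic with period 22.
So s_{6890} = s_{0 + ((6890-0) mod 22)} = s_4 = 15.

15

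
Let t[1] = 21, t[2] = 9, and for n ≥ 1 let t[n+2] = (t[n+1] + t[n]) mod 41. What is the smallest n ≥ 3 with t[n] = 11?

Listing terms: t[1] = 21,  t[2] = 9,  t[3] = 30,  t[4] = 39,  t[5] = 28,  t[6] = 26,  t[7] = 13,  t[8] = 39,  t[9] = 11,  t[10] = 9,  t[11] = 20,  t[12] = 29,  t[13] = 8,  t[14] = 37,  t[15] = 4,  t[16] = 0,  t[17] = 4,  t[18] = 4,  t[19] = 8,  t[20] = 12,  t[21] = 20,  t[22] = 32,  t[23] = 11,  t[24] = 2,  t[25] = 13,  t[26] = 15,  t[27] = 28,  t[28] = 2,  t[29] = 30,  t[30] = 32,  t[31] = 21,  t[32] = 12,  t[33] = 33,  t[34] = 4,  t[35] = 37,  t[36] = 0,  t[37] = 37,  t[38] = 37,  t[39] = 33,  t[40] = 29,  t[41] = 21,  t[42] = 9.
Since (t[41], t[42]) = (t[1], t[2]) = (21, 9) (two consecutive terms determine the rest), the sequence is periodic with period 40.
The value 11 first appears (with n ≥ 3) at t[9].

9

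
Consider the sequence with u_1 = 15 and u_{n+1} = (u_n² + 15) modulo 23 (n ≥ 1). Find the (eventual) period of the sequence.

3

Computing terms: u_1 = 15, u_2 = 10, u_3 = 0, u_4 = 15.
Since u_4 = u_1 = 15, the sequence is periodic with period 3.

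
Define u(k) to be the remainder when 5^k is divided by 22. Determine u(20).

1

Listing terms: u(1) = 5, u(2) = 3, u(3) = 15, u(4) = 9, u(5) = 1, u(6) = 5.
The sequence repeats with period 5.
(20 - 1) mod 5 = 4, so u(20) = u(5) = 1.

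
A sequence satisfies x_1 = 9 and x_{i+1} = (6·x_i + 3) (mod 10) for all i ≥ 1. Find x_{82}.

x_1 = 9; x_2 = 7; x_3 = 5; x_4 = 3; x_5 = 1; x_6 = 9.
Since x_6 = x_1 = 9, the sequence is periodic with period 5.
So x_{82} = x_{1 + ((82-1) mod 5)} = x_2 = 7.

7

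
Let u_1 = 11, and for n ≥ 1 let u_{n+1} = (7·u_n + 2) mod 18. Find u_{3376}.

We have u_1 = 11; u_2 = 7; u_3 = 15; u_4 = 17; u_5 = 13; u_6 = 3; u_7 = 5; u_8 = 1; u_9 = 9; u_{10} = 11.
The sequence repeats with period 9.
(3376 - 1) mod 9 = 0, so u_{3376} = u_1 = 11.

11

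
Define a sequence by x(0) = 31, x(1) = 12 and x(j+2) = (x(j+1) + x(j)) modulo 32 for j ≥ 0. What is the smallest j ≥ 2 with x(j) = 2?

Computing terms: x(0) = 31; x(1) = 12; x(2) = 11; x(3) = 23; x(4) = 2; x(5) = 25; x(6) = 27; x(7) = 20; x(8) = 15; x(9) = 3; x(10) = 18; x(11) = 21; x(12) = 7; x(13) = 28; x(14) = 3; x(15) = 31; x(16) = 2; x(17) = 1; x(18) = 3; x(19) = 4; x(20) = 7; x(21) = 11; x(22) = 18; x(23) = 29; x(24) = 15; x(25) = 12; x(26) = 27; x(27) = 7; x(28) = 2; x(29) = 9; x(30) = 11; x(31) = 20; x(32) = 31; x(33) = 19; x(34) = 18; x(35) = 5; x(36) = 23; x(37) = 28; x(38) = 19; x(39) = 15; x(40) = 2; x(41) = 17; x(42) = 19; x(43) = 4; x(44) = 23; x(45) = 27; x(46) = 18; x(47) = 13; x(48) = 31; x(49) = 12.
The sequence repeats with period 48.
The value 2 first appears (with j ≥ 2) at x(4).

4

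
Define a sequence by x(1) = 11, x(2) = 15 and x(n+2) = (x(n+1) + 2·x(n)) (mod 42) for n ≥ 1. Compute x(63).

37

We have x(1) = 11; x(2) = 15; x(3) = 37; x(4) = 25; x(5) = 15; x(6) = 23; x(7) = 11; x(8) = 15.
The sequence repeats with period 6.
(63 - 1) mod 6 = 2, so x(63) = x(3) = 37.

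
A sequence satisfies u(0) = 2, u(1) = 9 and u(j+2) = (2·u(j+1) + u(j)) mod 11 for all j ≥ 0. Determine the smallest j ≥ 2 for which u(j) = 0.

We have u(0) = 2, u(1) = 9, u(2) = 9, u(3) = 5, u(4) = 8, u(5) = 10, u(6) = 6, u(7) = 0, u(8) = 6, u(9) = 1, u(10) = 8, u(11) = 6, u(12) = 9, u(13) = 2, u(14) = 2, u(15) = 6, u(16) = 3, u(17) = 1, u(18) = 5, u(19) = 0, u(20) = 5, u(21) = 10, u(22) = 3, u(23) = 5, u(24) = 2, u(25) = 9.
Since (u(24), u(25)) = (u(0), u(1)) = (2, 9) (two consecutive terms determine the rest), the sequence is periodic with period 24.
The value 0 first appears (with j ≥ 2) at u(7).

7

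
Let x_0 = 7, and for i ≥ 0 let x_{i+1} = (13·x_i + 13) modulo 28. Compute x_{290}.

Listing terms: x_0 = 7; x_1 = 20; x_2 = 21; x_3 = 6; x_4 = 7.
Since x_4 = x_0 = 7, the sequence is periodic with period 4.
So x_{290} = x_{0 + ((290-0) mod 4)} = x_2 = 21.

21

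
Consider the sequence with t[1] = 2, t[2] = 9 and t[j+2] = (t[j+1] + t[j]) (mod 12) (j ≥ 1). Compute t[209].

11

Computing terms: t[1] = 2, t[2] = 9, t[3] = 11, t[4] = 8, t[5] = 7, t[6] = 3, t[7] = 10, t[8] = 1, t[9] = 11, t[10] = 0, t[11] = 11, t[12] = 11, t[13] = 10, t[14] = 9, t[15] = 7, t[16] = 4, t[17] = 11, t[18] = 3, t[19] = 2, t[20] = 5, t[21] = 7, t[22] = 0, t[23] = 7, t[24] = 7, t[25] = 2, t[26] = 9.
The sequence repeats with period 24.
So t[209] = t[1 + ((209-1) mod 24)] = t[17] = 11.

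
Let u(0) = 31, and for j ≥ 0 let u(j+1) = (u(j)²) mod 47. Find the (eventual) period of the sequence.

11

u(0) = 31; u(1) = 21; u(2) = 18; u(3) = 42; u(4) = 25; u(5) = 14; u(6) = 8; u(7) = 17; u(8) = 7; u(9) = 2; u(10) = 4; u(11) = 16; u(12) = 21.
Since u(12) = u(1) = 21, the sequence is eventually periodic: after a pre-period of length 1 it cycles with period 11.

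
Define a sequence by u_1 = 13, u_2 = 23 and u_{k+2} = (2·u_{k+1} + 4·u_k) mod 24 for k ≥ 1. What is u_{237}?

8

Computing terms: u_1 = 13, u_2 = 23, u_3 = 2, u_4 = 0, u_5 = 8, u_6 = 16, u_7 = 16, u_8 = 0, u_9 = 16, u_{10} = 8, u_{11} = 8, u_{12} = 0, u_{13} = 8.
Since (u_{12}, u_{13}) = (u_4, u_5) = (0, 8) (two consecutive terms determine the rest), the sequence is eventually periodic: after a pre-period of length 3 it cycles with period 8.
For k ≥ 4, u_k depends only on (k - 4) mod 8. (237 - 4) mod 8 = 1, so u_{237} = u_5 = 8.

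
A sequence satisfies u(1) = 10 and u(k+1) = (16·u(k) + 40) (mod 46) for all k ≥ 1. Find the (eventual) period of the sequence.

11

u(1) = 10; u(2) = 16; u(3) = 20; u(4) = 38; u(5) = 4; u(6) = 12; u(7) = 2; u(8) = 26; u(9) = 42; u(10) = 22; u(11) = 24; u(12) = 10.
The sequence repeats with period 11.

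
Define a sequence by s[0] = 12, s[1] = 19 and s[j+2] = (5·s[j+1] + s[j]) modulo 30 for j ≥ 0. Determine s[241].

19

Computing terms: s[0] = 12,  s[1] = 19,  s[2] = 17,  s[3] = 14,  s[4] = 27,  s[5] = 29,  s[6] = 22,  s[7] = 19,  s[8] = 27,  s[9] = 4,  s[10] = 17,  s[11] = 29,  s[12] = 12,  s[13] = 29,  s[14] = 7,  s[15] = 4,  s[16] = 27,  s[17] = 19,  s[18] = 2,  s[19] = 29,  s[20] = 27,  s[21] = 14,  s[22] = 7,  s[23] = 19,  s[24] = 12,  s[25] = 19.
The sequence repeats with period 24.
So s[241] = s[0 + ((241-0) mod 24)] = s[1] = 19.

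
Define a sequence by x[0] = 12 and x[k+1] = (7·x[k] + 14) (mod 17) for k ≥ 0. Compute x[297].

Listing terms: x[0] = 12,  x[1] = 13,  x[2] = 3,  x[3] = 1,  x[4] = 4,  x[5] = 8,  x[6] = 2,  x[7] = 11,  x[8] = 6,  x[9] = 5,  x[10] = 15,  x[11] = 0,  x[12] = 14,  x[13] = 10,  x[14] = 16,  x[15] = 7,  x[16] = 12.
Since x[16] = x[0] = 12, the sequence is periodic with period 16.
So x[297] = x[0 + ((297-0) mod 16)] = x[9] = 5.

5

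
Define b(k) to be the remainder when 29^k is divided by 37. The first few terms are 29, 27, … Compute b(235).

b(1) = 29,  b(2) = 27,  b(3) = 6,  b(4) = 26,  b(5) = 14,  b(6) = 36,  b(7) = 8,  b(8) = 10,  b(9) = 31,  b(10) = 11,  b(11) = 23,  b(12) = 1,  b(13) = 29.
The sequence repeats with period 12.
(235 - 1) mod 12 = 6, so b(235) = b(7) = 8.

8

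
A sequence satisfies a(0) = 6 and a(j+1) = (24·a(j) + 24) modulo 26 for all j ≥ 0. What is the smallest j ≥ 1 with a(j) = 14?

10

Computing terms: a(0) = 6,  a(1) = 12,  a(2) = 0,  a(3) = 24,  a(4) = 2,  a(5) = 20,  a(6) = 10,  a(7) = 4,  a(8) = 16,  a(9) = 18,  a(10) = 14,  a(11) = 22,  a(12) = 6.
Since a(12) = a(0) = 6, the sequence is periodic with period 12.
The value 14 first appears (with j ≥ 1) at a(10).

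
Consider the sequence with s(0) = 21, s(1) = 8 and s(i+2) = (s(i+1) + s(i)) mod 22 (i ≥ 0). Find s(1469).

s(0) = 21,  s(1) = 8,  s(2) = 7,  s(3) = 15,  s(4) = 0,  s(5) = 15,  s(6) = 15,  s(7) = 8,  s(8) = 1,  s(9) = 9,  s(10) = 10,  s(11) = 19,  s(12) = 7,  s(13) = 4,  s(14) = 11,  s(15) = 15,  s(16) = 4,  s(17) = 19,  s(18) = 1,  s(19) = 20,  s(20) = 21,  s(21) = 19,  s(22) = 18,  s(23) = 15,  s(24) = 11,  s(25) = 4,  s(26) = 15,  s(27) = 19,  s(28) = 12,  s(29) = 9,  s(30) = 21,  s(31) = 8.
Since (s(30), s(31)) = (s(0), s(1)) = (21, 8) (two consecutive terms determine the rest), the sequence is periodic with period 30.
So s(1469) = s(0 + ((1469-0) mod 30)) = s(29) = 9.

9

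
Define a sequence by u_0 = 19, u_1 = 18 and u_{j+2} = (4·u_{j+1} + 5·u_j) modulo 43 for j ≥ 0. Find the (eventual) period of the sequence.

Computing terms: u_0 = 19, u_1 = 18, u_2 = 38, u_3 = 27, u_4 = 40, u_5 = 37, u_6 = 4, u_7 = 29, u_8 = 7, u_9 = 1, u_{10} = 39, u_{11} = 32, u_{12} = 22, u_{13} = 33, u_{14} = 27, u_{15} = 15, u_{16} = 23, u_{17} = 38, u_{18} = 9, u_{19} = 11, u_{20} = 3, u_{21} = 24, u_{22} = 25, u_{23} = 5, u_{24} = 16, u_{25} = 3, u_{26} = 6, u_{27} = 39, u_{28} = 14, u_{29} = 36, u_{30} = 42, u_{31} = 4, u_{32} = 11, u_{33} = 21, u_{34} = 10, u_{35} = 16, u_{36} = 28, u_{37} = 20, u_{38} = 5, u_{39} = 34, u_{40} = 32, u_{41} = 40, u_{42} = 19, u_{43} = 18.
Since (u_{42}, u_{43}) = (u_0, u_1) = (19, 18) (two consecutive terms determine the rest), the sequence is periodic with period 42.

42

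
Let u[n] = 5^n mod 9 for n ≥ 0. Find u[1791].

Listing terms: u[0] = 1, u[1] = 5, u[2] = 7, u[3] = 8, u[4] = 4, u[5] = 2, u[6] = 1.
Since u[6] = u[0] = 1, the sequence is periodic with period 6.
So u[1791] = u[0 + ((1791-0) mod 6)] = u[3] = 8.

8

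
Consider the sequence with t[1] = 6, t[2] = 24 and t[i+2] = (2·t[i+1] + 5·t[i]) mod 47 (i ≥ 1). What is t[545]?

We have t[1] = 6,  t[2] = 24,  t[3] = 31,  t[4] = 41,  t[5] = 2,  t[6] = 21,  t[7] = 5,  t[8] = 21,  t[9] = 20,  t[10] = 4,  t[11] = 14,  t[12] = 1,  t[13] = 25,  t[14] = 8,  t[15] = 0,  t[16] = 40,  t[17] = 33,  t[18] = 31,  t[19] = 39,  t[20] = 45,  t[21] = 3,  t[22] = 43,  t[23] = 7,  t[24] = 41,  t[25] = 23,  t[26] = 16,  t[27] = 6,  t[28] = 45,  t[29] = 26,  t[30] = 42,  t[31] = 26,  t[32] = 27,  t[33] = 43,  t[34] = 33,  t[35] = 46,  t[36] = 22,  t[37] = 39,  t[38] = 0,  t[39] = 7,  t[40] = 14,  t[41] = 16,  t[42] = 8,  t[43] = 2,  t[44] = 44,  t[45] = 4,  t[46] = 40,  t[47] = 6,  t[48] = 24.
Since (t[47], t[48]) = (t[1], t[2]) = (6, 24) (two consecutive terms determine the rest), the sequence is periodic with period 46.
(545 - 1) mod 46 = 38, so t[545] = t[39] = 7.

7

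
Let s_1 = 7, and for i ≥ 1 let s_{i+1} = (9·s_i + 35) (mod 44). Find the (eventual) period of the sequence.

20

We have s_1 = 7,  s_2 = 10,  s_3 = 37,  s_4 = 16,  s_5 = 3,  s_6 = 18,  s_7 = 21,  s_8 = 4,  s_9 = 27,  s_{10} = 14,  s_{11} = 29,  s_{12} = 32,  s_{13} = 15,  s_{14} = 38,  s_{15} = 25,  s_{16} = 40,  s_{17} = 43,  s_{18} = 26,  s_{19} = 5,  s_{20} = 36,  s_{21} = 7.
Since s_{21} = s_1 = 7, the sequence is periodic with period 20.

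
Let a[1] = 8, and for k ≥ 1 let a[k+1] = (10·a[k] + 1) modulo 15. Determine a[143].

6

We have a[1] = 8,  a[2] = 6,  a[3] = 1,  a[4] = 11,  a[5] = 6.
Since a[5] = a[2] = 6, the sequence is eventually periodic: after a pre-period of length 1 it cycles with period 3.
For k ≥ 2, a[k] depends only on (k - 2) mod 3. (143 - 2) mod 3 = 0, so a[143] = a[2] = 6.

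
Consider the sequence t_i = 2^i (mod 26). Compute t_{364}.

Computing terms: t_1 = 2, t_2 = 4, t_3 = 8, t_4 = 16, t_5 = 6, t_6 = 12, t_7 = 24, t_8 = 22, t_9 = 18, t_{10} = 10, t_{11} = 20, t_{12} = 14, t_{13} = 2.
The sequence repeats with period 12.
(364 - 1) mod 12 = 3, so t_{364} = t_4 = 16.

16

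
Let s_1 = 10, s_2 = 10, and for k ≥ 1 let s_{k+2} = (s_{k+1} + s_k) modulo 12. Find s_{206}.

We have s_1 = 10,  s_2 = 10,  s_3 = 8,  s_4 = 6,  s_5 = 2,  s_6 = 8,  s_7 = 10,  s_8 = 6,  s_9 = 4,  s_{10} = 10,  s_{11} = 2,  s_{12} = 0,  s_{13} = 2,  s_{14} = 2,  s_{15} = 4,  s_{16} = 6,  s_{17} = 10,  s_{18} = 4,  s_{19} = 2,  s_{20} = 6,  s_{21} = 8,  s_{22} = 2,  s_{23} = 10,  s_{24} = 0,  s_{25} = 10,  s_{26} = 10.
Since (s_{25}, s_{26}) = (s_1, s_2) = (10, 10) (two consecutive terms determine the rest), the sequence is periodic with period 24.
So s_{206} = s_{1 + ((206-1) mod 24)} = s_{14} = 2.

2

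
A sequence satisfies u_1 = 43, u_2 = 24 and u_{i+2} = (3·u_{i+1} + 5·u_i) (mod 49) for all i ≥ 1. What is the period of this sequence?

21

Computing terms: u_1 = 43; u_2 = 24; u_3 = 42; u_4 = 1; u_5 = 17; u_6 = 7; u_7 = 8; u_8 = 10; u_9 = 21; u_{10} = 15; u_{11} = 3; u_{12} = 35; u_{13} = 22; u_{14} = 45; u_{15} = 0; u_{16} = 29; u_{17} = 38; u_{18} = 14; u_{19} = 36; u_{20} = 31; u_{21} = 28; u_{22} = 43; u_{23} = 24.
The sequence repeats with period 21.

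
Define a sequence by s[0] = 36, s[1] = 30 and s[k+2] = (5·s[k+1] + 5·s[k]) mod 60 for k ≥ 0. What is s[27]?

0

Computing terms: s[0] = 36, s[1] = 30, s[2] = 30, s[3] = 0, s[4] = 30, s[5] = 30.
Since (s[4], s[5]) = (s[1], s[2]) = (30, 30) (two consecutive terms determine the rest), the sequence is eventually periodic: after a pre-period of length 1 it cycles with period 3.
For k ≥ 1, s[k] depends only on (k - 1) mod 3. (27 - 1) mod 3 = 2, so s[27] = s[3] = 0.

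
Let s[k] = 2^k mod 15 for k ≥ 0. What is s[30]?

4

We have s[0] = 1; s[1] = 2; s[2] = 4; s[3] = 8; s[4] = 1.
The sequence repeats with period 4.
(30 - 0) mod 4 = 2, so s[30] = s[2] = 4.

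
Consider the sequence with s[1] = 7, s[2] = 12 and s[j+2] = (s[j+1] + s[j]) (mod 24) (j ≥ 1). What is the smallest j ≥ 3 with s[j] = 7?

Computing terms: s[1] = 7,  s[2] = 12,  s[3] = 19,  s[4] = 7,  s[5] = 2,  s[6] = 9,  s[7] = 11,  s[8] = 20,  s[9] = 7,  s[10] = 3,  s[11] = 10,  s[12] = 13,  s[13] = 23,  s[14] = 12,  s[15] = 11,  s[16] = 23,  s[17] = 10,  s[18] = 9,  s[19] = 19,  s[20] = 4,  s[21] = 23,  s[22] = 3,  s[23] = 2,  s[24] = 5,  s[25] = 7,  s[26] = 12.
The sequence repeats with period 24.
The value 7 first appears (with j ≥ 3) at s[4].

4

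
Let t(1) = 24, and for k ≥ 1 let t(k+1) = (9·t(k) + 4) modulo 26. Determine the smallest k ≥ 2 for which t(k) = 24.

Computing terms: t(1) = 24, t(2) = 12, t(3) = 8, t(4) = 24.
The sequence repeats with period 3.
The value 24 next appears (with k ≥ 2) at t(4).

4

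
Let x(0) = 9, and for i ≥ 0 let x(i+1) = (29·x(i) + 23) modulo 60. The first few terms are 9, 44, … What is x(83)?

We have x(0) = 9, x(1) = 44, x(2) = 39, x(3) = 14, x(4) = 9.
Since x(4) = x(0) = 9, the sequence is periodic with period 4.
So x(83) = x(0 + ((83-0) mod 4)) = x(3) = 14.

14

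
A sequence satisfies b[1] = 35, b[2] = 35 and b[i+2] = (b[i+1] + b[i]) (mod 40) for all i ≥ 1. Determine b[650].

b[1] = 35; b[2] = 35; b[3] = 30; b[4] = 25; b[5] = 15; b[6] = 0; b[7] = 15; b[8] = 15; b[9] = 30; b[10] = 5; b[11] = 35; b[12] = 0; b[13] = 35; b[14] = 35.
Since (b[13], b[14]) = (b[1], b[2]) = (35, 35) (two consecutive terms determine the rest), the sequence is periodic with period 12.
(650 - 1) mod 12 = 1, so b[650] = b[2] = 35.

35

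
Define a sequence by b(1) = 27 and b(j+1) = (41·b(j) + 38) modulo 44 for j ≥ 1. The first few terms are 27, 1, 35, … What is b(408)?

Computing terms: b(1) = 27,  b(2) = 1,  b(3) = 35,  b(4) = 21,  b(5) = 19,  b(6) = 25,  b(7) = 7,  b(8) = 17,  b(9) = 31,  b(10) = 33,  b(11) = 27.
Since b(11) = b(1) = 27, the sequence is periodic with period 10.
(408 - 1) mod 10 = 7, so b(408) = b(8) = 17.

17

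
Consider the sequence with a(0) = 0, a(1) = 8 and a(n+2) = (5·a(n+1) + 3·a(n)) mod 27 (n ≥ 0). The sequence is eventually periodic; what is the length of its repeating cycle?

Listing terms: a(0) = 0, a(1) = 8, a(2) = 13, a(3) = 8, a(4) = 25, a(5) = 14, a(6) = 10, a(7) = 11, a(8) = 4, a(9) = 26, a(10) = 7, a(11) = 5, a(12) = 19, a(13) = 2, a(14) = 13, a(15) = 17, a(16) = 16, a(17) = 23, a(18) = 1, a(19) = 20, a(20) = 22, a(21) = 8, a(22) = 25.
Since (a(21), a(22)) = (a(3), a(4)) = (8, 25) (two consecutive terms determine the rest), the sequence is eventually periodic: after a pre-period of length 3 it cycles with period 18.

18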